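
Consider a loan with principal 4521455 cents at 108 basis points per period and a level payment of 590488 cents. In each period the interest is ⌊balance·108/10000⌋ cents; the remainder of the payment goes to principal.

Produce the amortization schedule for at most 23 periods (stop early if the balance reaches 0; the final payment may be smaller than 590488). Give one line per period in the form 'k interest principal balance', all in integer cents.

1 48831 541657 3979798
2 42981 547507 3432291
3 37068 553420 2878871
4 31091 559397 2319474
5 25050 565438 1754036
6 18943 571545 1182491
7 12770 577718 604773
8 6531 583957 20816
9 224 20816 0

1. interest=⌊4521455·108/10000⌋=48831; principal=590488-48831=541657; balance=4521455-541657=3979798
2. interest=⌊3979798·108/10000⌋=42981; principal=590488-42981=547507; balance=3979798-547507=3432291
3. interest=⌊3432291·108/10000⌋=37068; principal=590488-37068=553420; balance=3432291-553420=2878871
4. interest=⌊2878871·108/10000⌋=31091; principal=590488-31091=559397; balance=2878871-559397=2319474
5. interest=⌊2319474·108/10000⌋=25050; principal=590488-25050=565438; balance=2319474-565438=1754036
6. interest=⌊1754036·108/10000⌋=18943; principal=590488-18943=571545; balance=1754036-571545=1182491
7. interest=⌊1182491·108/10000⌋=12770; principal=590488-12770=577718; balance=1182491-577718=604773
8. interest=⌊604773·108/10000⌋=6531; principal=590488-6531=583957; balance=604773-583957=20816
9. interest=⌊20816·108/10000⌋=224; principal=min(590488-224,20816)=20816; balance=20816-20816=0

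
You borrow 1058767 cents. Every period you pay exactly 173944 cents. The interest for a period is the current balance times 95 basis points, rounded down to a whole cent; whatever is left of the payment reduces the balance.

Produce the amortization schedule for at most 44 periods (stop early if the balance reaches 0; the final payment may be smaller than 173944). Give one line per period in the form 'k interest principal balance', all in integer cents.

1. interest=⌊1058767·95/10000⌋=10058; principal=173944-10058=163886; balance=1058767-163886=894881
2. interest=⌊894881·95/10000⌋=8501; principal=173944-8501=165443; balance=894881-165443=729438
3. interest=⌊729438·95/10000⌋=6929; principal=173944-6929=167015; balance=729438-167015=562423
4. interest=⌊562423·95/10000⌋=5343; principal=173944-5343=168601; balance=562423-168601=393822
5. interest=⌊393822·95/10000⌋=3741; principal=173944-3741=170203; balance=393822-170203=223619
6. interest=⌊223619·95/10000⌋=2124; principal=173944-2124=171820; balance=223619-171820=51799
7. interest=⌊51799·95/10000⌋=492; principal=min(173944-492,51799)=51799; balance=51799-51799=0

1 10058 163886 894881
2 8501 165443 729438
3 6929 167015 562423
4 5343 168601 393822
5 3741 170203 223619
6 2124 171820 51799
7 492 51799 0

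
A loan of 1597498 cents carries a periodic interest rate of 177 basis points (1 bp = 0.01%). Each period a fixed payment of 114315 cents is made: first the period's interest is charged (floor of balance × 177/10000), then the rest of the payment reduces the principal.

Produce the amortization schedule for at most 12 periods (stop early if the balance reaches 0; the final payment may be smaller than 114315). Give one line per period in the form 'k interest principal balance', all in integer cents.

1 28275 86040 1511458
2 26752 87563 1423895
3 25202 89113 1334782
4 23625 90690 1244092
5 22020 92295 1151797
6 20386 93929 1057868
7 18724 95591 962277
8 17032 97283 864994
9 15310 99005 765989
10 13558 100757 665232
11 11774 102541 562691
12 9959 104356 458335

1. interest=⌊1597498·177/10000⌋=28275; principal=114315-28275=86040; balance=1597498-86040=1511458
2. interest=⌊1511458·177/10000⌋=26752; principal=114315-26752=87563; balance=1511458-87563=1423895
3. interest=⌊1423895·177/10000⌋=25202; principal=114315-25202=89113; balance=1423895-89113=1334782
4. interest=⌊1334782·177/10000⌋=23625; principal=114315-23625=90690; balance=1334782-90690=1244092
5. interest=⌊1244092·177/10000⌋=22020; principal=114315-22020=92295; balance=1244092-92295=1151797
6. interest=⌊1151797·177/10000⌋=20386; principal=114315-20386=93929; balance=1151797-93929=1057868
7. interest=⌊1057868·177/10000⌋=18724; principal=114315-18724=95591; balance=1057868-95591=962277
8. interest=⌊962277·177/10000⌋=17032; principal=114315-17032=97283; balance=962277-97283=864994
9. interest=⌊864994·177/10000⌋=15310; principal=114315-15310=99005; balance=864994-99005=765989
10. interest=⌊765989·177/10000⌋=13558; principal=114315-13558=100757; balance=765989-100757=665232
11. interest=⌊665232·177/10000⌋=11774; principal=114315-11774=102541; balance=665232-102541=562691
12. interest=⌊562691·177/10000⌋=9959; principal=114315-9959=104356; balance=562691-104356=458335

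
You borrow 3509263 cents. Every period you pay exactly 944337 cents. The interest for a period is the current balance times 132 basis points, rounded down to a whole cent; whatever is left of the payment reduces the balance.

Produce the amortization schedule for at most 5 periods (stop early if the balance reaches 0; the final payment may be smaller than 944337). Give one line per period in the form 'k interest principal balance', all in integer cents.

1. interest=⌊3509263·132/10000⌋=46322; principal=944337-46322=898015; balance=3509263-898015=2611248
2. interest=⌊2611248·132/10000⌋=34468; principal=944337-34468=909869; balance=2611248-909869=1701379
3. interest=⌊1701379·132/10000⌋=22458; principal=944337-22458=921879; balance=1701379-921879=779500
4. interest=⌊779500·132/10000⌋=10289; principal=min(944337-10289,779500)=779500; balance=779500-779500=0

1 46322 898015 2611248
2 34468 909869 1701379
3 22458 921879 779500
4 10289 779500 0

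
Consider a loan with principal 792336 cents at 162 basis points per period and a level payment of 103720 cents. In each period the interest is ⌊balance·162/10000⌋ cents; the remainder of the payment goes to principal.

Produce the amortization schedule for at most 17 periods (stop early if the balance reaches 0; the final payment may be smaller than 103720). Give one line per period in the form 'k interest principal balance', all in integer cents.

1 12835 90885 701451
2 11363 92357 609094
3 9867 93853 515241
4 8346 95374 419867
5 6801 96919 322948
6 5231 98489 224459
7 3636 100084 124375
8 2014 101706 22669
9 367 22669 0

1. interest=⌊792336·162/10000⌋=12835; principal=103720-12835=90885; balance=792336-90885=701451
2. interest=⌊701451·162/10000⌋=11363; principal=103720-11363=92357; balance=701451-92357=609094
3. interest=⌊609094·162/10000⌋=9867; principal=103720-9867=93853; balance=609094-93853=515241
4. interest=⌊515241·162/10000⌋=8346; principal=103720-8346=95374; balance=515241-95374=419867
5. interest=⌊419867·162/10000⌋=6801; principal=103720-6801=96919; balance=419867-96919=322948
6. interest=⌊322948·162/10000⌋=5231; principal=103720-5231=98489; balance=322948-98489=224459
7. interest=⌊224459·162/10000⌋=3636; principal=103720-3636=100084; balance=224459-100084=124375
8. interest=⌊124375·162/10000⌋=2014; principal=103720-2014=101706; balance=124375-101706=22669
9. interest=⌊22669·162/10000⌋=367; principal=min(103720-367,22669)=22669; balance=22669-22669=0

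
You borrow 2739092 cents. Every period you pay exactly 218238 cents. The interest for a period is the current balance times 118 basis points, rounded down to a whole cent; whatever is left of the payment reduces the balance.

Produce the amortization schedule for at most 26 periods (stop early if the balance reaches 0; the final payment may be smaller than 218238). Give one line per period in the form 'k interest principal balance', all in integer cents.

1. interest=⌊2739092·118/10000⌋=32321; principal=218238-32321=185917; balance=2739092-185917=2553175
2. interest=⌊2553175·118/10000⌋=30127; principal=218238-30127=188111; balance=2553175-188111=2365064
3. interest=⌊2365064·118/10000⌋=27907; principal=218238-27907=190331; balance=2365064-190331=2174733
4. interest=⌊2174733·118/10000⌋=25661; principal=218238-25661=192577; balance=2174733-192577=1982156
5. interest=⌊1982156·118/10000⌋=23389; principal=218238-23389=194849; balance=1982156-194849=1787307
6. interest=⌊1787307·118/10000⌋=21090; principal=218238-21090=197148; balance=1787307-197148=1590159
7. interest=⌊1590159·118/10000⌋=18763; principal=218238-18763=199475; balance=1590159-199475=1390684
8. interest=⌊1390684·118/10000⌋=16410; principal=218238-16410=201828; balance=1390684-201828=1188856
9. interest=⌊1188856·118/10000⌋=14028; principal=218238-14028=204210; balance=1188856-204210=984646
10. interest=⌊984646·118/10000⌋=11618; principal=218238-11618=206620; balance=984646-206620=778026
11. interest=⌊778026·118/10000⌋=9180; principal=218238-9180=209058; balance=778026-209058=568968
12. interest=⌊568968·118/10000⌋=6713; principal=218238-6713=211525; balance=568968-211525=357443
13. interest=⌊357443·118/10000⌋=4217; principal=218238-4217=214021; balance=357443-214021=143422
14. interest=⌊143422·118/10000⌋=1692; principal=min(218238-1692,143422)=143422; balance=143422-143422=0

1 32321 185917 2553175
2 30127 188111 2365064
3 27907 190331 2174733
4 25661 192577 1982156
5 23389 194849 1787307
6 21090 197148 1590159
7 18763 199475 1390684
8 16410 201828 1188856
9 14028 204210 984646
10 11618 206620 778026
11 9180 209058 568968
12 6713 211525 357443
13 4217 214021 143422
14 1692 143422 0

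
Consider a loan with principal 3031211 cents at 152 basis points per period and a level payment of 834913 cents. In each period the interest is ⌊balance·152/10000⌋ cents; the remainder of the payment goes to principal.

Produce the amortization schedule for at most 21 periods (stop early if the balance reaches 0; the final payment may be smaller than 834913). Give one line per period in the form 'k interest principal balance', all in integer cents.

1 46074 788839 2242372
2 34084 800829 1441543
3 21911 813002 628541
4 9553 628541 0

1. interest=⌊3031211·152/10000⌋=46074; principal=834913-46074=788839; balance=3031211-788839=2242372
2. interest=⌊2242372·152/10000⌋=34084; principal=834913-34084=800829; balance=2242372-800829=1441543
3. interest=⌊1441543·152/10000⌋=21911; principal=834913-21911=813002; balance=1441543-813002=628541
4. interest=⌊628541·152/10000⌋=9553; principal=min(834913-9553,628541)=628541; balance=628541-628541=0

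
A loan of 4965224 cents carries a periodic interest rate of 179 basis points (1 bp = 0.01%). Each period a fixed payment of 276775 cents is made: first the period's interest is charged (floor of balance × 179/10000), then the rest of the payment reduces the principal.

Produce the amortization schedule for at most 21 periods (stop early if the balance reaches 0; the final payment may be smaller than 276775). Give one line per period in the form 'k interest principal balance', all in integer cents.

1 88877 187898 4777326
2 85514 191261 4586065
3 82090 194685 4391380
4 78605 198170 4193210
5 75058 201717 3991493
6 71447 205328 3786165
7 67772 209003 3577162
8 64031 212744 3364418
9 60223 216552 3147866
10 56346 220429 2927437
11 52401 224374 2703063
12 48384 228391 2474672
13 44296 232479 2242193
14 40135 236640 2005553
15 35899 240876 1764677
16 31587 245188 1519489
17 27198 249577 1269912
18 22731 254044 1015868
19 18184 258591 757277
20 13555 263220 494057
21 8843 267932 226125

1. interest=⌊4965224·179/10000⌋=88877; principal=276775-88877=187898; balance=4965224-187898=4777326
2. interest=⌊4777326·179/10000⌋=85514; principal=276775-85514=191261; balance=4777326-191261=4586065
3. interest=⌊4586065·179/10000⌋=82090; principal=276775-82090=194685; balance=4586065-194685=4391380
4. interest=⌊4391380·179/10000⌋=78605; principal=276775-78605=198170; balance=4391380-198170=4193210
5. interest=⌊4193210·179/10000⌋=75058; principal=276775-75058=201717; balance=4193210-201717=3991493
6. interest=⌊3991493·179/10000⌋=71447; principal=276775-71447=205328; balance=3991493-205328=3786165
7. interest=⌊3786165·179/10000⌋=67772; principal=276775-67772=209003; balance=3786165-209003=3577162
8. interest=⌊3577162·179/10000⌋=64031; principal=276775-64031=212744; balance=3577162-212744=3364418
9. interest=⌊3364418·179/10000⌋=60223; principal=276775-60223=216552; balance=3364418-216552=3147866
10. interest=⌊3147866·179/10000⌋=56346; principal=276775-56346=220429; balance=3147866-220429=2927437
11. interest=⌊2927437·179/10000⌋=52401; principal=276775-52401=224374; balance=2927437-224374=2703063
12. interest=⌊2703063·179/10000⌋=48384; principal=276775-48384=228391; balance=2703063-228391=2474672
13. interest=⌊2474672·179/10000⌋=44296; principal=276775-44296=232479; balance=2474672-232479=2242193
14. interest=⌊2242193·179/10000⌋=40135; principal=276775-40135=236640; balance=2242193-236640=2005553
15. interest=⌊2005553·179/10000⌋=35899; principal=276775-35899=240876; balance=2005553-240876=1764677
16. interest=⌊1764677·179/10000⌋=31587; principal=276775-31587=245188; balance=1764677-245188=1519489
17. interest=⌊1519489·179/10000⌋=27198; principal=276775-27198=249577; balance=1519489-249577=1269912
18. interest=⌊1269912·179/10000⌋=22731; principal=276775-22731=254044; balance=1269912-254044=1015868
19. interest=⌊1015868·179/10000⌋=18184; principal=276775-18184=258591; balance=1015868-258591=757277
20. interest=⌊757277·179/10000⌋=13555; principal=276775-13555=263220; balance=757277-263220=494057
21. interest=⌊494057·179/10000⌋=8843; principal=276775-8843=267932; balance=494057-267932=226125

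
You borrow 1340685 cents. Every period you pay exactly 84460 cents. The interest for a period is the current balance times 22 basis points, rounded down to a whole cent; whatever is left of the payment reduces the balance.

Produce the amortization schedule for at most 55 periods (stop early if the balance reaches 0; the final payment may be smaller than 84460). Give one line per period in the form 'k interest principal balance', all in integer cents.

1. interest=⌊1340685·22/10000⌋=2949; principal=84460-2949=81511; balance=1340685-81511=1259174
2. interest=⌊1259174·22/10000⌋=2770; principal=84460-2770=81690; balance=1259174-81690=1177484
3. interest=⌊1177484·22/10000⌋=2590; principal=84460-2590=81870; balance=1177484-81870=1095614
4. interest=⌊1095614·22/10000⌋=2410; principal=84460-2410=82050; balance=1095614-82050=1013564
5. interest=⌊1013564·22/10000⌋=2229; principal=84460-2229=82231; balance=1013564-82231=931333
6. interest=⌊931333·22/10000⌋=2048; principal=84460-2048=82412; balance=931333-82412=848921
7. interest=⌊848921·22/10000⌋=1867; principal=84460-1867=82593; balance=848921-82593=766328
8. interest=⌊766328·22/10000⌋=1685; principal=84460-1685=82775; balance=766328-82775=683553
9. interest=⌊683553·22/10000⌋=1503; principal=84460-1503=82957; balance=683553-82957=600596
10. interest=⌊600596·22/10000⌋=1321; principal=84460-1321=83139; balance=600596-83139=517457
11. interest=⌊517457·22/10000⌋=1138; principal=84460-1138=83322; balance=517457-83322=434135
12. interest=⌊434135·22/10000⌋=955; principal=84460-955=83505; balance=434135-83505=350630
13. interest=⌊350630·22/10000⌋=771; principal=84460-771=83689; balance=350630-83689=266941
14. interest=⌊266941·22/10000⌋=587; principal=84460-587=83873; balance=266941-83873=183068
15. interest=⌊183068·22/10000⌋=402; principal=84460-402=84058; balance=183068-84058=99010
16. interest=⌊99010·22/10000⌋=217; principal=84460-217=84243; balance=99010-84243=14767
17. interest=⌊14767·22/10000⌋=32; principal=min(84460-32,14767)=14767; balance=14767-14767=0

1 2949 81511 1259174
2 2770 81690 1177484
3 2590 81870 1095614
4 2410 82050 1013564
5 2229 82231 931333
6 2048 82412 848921
7 1867 82593 766328
8 1685 82775 683553
9 1503 82957 600596
10 1321 83139 517457
11 1138 83322 434135
12 955 83505 350630
13 771 83689 266941
14 587 83873 183068
15 402 84058 99010
16 217 84243 14767
17 32 14767 0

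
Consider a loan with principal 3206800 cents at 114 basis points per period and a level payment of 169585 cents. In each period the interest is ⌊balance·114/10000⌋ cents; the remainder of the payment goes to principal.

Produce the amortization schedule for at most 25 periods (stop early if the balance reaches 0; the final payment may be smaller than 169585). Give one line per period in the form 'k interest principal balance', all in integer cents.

1. interest=⌊3206800·114/10000⌋=36557; principal=169585-36557=133028; balance=3206800-133028=3073772
2. interest=⌊3073772·114/10000⌋=35041; principal=169585-35041=134544; balance=3073772-134544=2939228
3. interest=⌊2939228·114/10000⌋=33507; principal=169585-33507=136078; balance=2939228-136078=2803150
4. interest=⌊2803150·114/10000⌋=31955; principal=169585-31955=137630; balance=2803150-137630=2665520
5. interest=⌊2665520·114/10000⌋=30386; principal=169585-30386=139199; balance=2665520-139199=2526321
6. interest=⌊2526321·114/10000⌋=28800; principal=169585-28800=140785; balance=2526321-140785=2385536
7. interest=⌊2385536·114/10000⌋=27195; principal=169585-27195=142390; balance=2385536-142390=2243146
8. interest=⌊2243146·114/10000⌋=25571; principal=169585-25571=144014; balance=2243146-144014=2099132
9. interest=⌊2099132·114/10000⌋=23930; principal=169585-23930=145655; balance=2099132-145655=1953477
10. interest=⌊1953477·114/10000⌋=22269; principal=169585-22269=147316; balance=1953477-147316=1806161
11. interest=⌊1806161·114/10000⌋=20590; principal=169585-20590=148995; balance=1806161-148995=1657166
12. interest=⌊1657166·114/10000⌋=18891; principal=169585-18891=150694; balance=1657166-150694=1506472
13. interest=⌊1506472·114/10000⌋=17173; principal=169585-17173=152412; balance=1506472-152412=1354060
14. interest=⌊1354060·114/10000⌋=15436; principal=169585-15436=154149; balance=1354060-154149=1199911
15. interest=⌊1199911·114/10000⌋=13678; principal=169585-13678=155907; balance=1199911-155907=1044004
16. interest=⌊1044004·114/10000⌋=11901; principal=169585-11901=157684; balance=1044004-157684=886320
17. interest=⌊886320·114/10000⌋=10104; principal=169585-10104=159481; balance=886320-159481=726839
18. interest=⌊726839·114/10000⌋=8285; principal=169585-8285=161300; balance=726839-161300=565539
19. interest=⌊565539·114/10000⌋=6447; principal=169585-6447=163138; balance=565539-163138=402401
20. interest=⌊402401·114/10000⌋=4587; principal=169585-4587=164998; balance=402401-164998=237403
21. interest=⌊237403·114/10000⌋=2706; principal=169585-2706=166879; balance=237403-166879=70524
22. interest=⌊70524·114/10000⌋=803; principal=min(169585-803,70524)=70524; balance=70524-70524=0

1 36557 133028 3073772
2 35041 134544 2939228
3 33507 136078 2803150
4 31955 137630 2665520
5 30386 139199 2526321
6 28800 140785 2385536
7 27195 142390 2243146
8 25571 144014 2099132
9 23930 145655 1953477
10 22269 147316 1806161
11 20590 148995 1657166
12 18891 150694 1506472
13 17173 152412 1354060
14 15436 154149 1199911
15 13678 155907 1044004
16 11901 157684 886320
17 10104 159481 726839
18 8285 161300 565539
19 6447 163138 402401
20 4587 164998 237403
21 2706 166879 70524
22 803 70524 0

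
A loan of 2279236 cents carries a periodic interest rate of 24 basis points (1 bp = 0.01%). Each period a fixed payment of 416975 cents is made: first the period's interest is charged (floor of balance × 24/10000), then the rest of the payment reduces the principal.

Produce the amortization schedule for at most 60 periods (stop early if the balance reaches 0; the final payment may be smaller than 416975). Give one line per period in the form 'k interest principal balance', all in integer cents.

1. interest=⌊2279236·24/10000⌋=5470; principal=416975-5470=411505; balance=2279236-411505=1867731
2. interest=⌊1867731·24/10000⌋=4482; principal=416975-4482=412493; balance=1867731-412493=1455238
3. interest=⌊1455238·24/10000⌋=3492; principal=416975-3492=413483; balance=1455238-413483=1041755
4. interest=⌊1041755·24/10000⌋=2500; principal=416975-2500=414475; balance=1041755-414475=627280
5. interest=⌊627280·24/10000⌋=1505; principal=416975-1505=415470; balance=627280-415470=211810
6. interest=⌊211810·24/10000⌋=508; principal=min(416975-508,211810)=211810; balance=211810-211810=0

1 5470 411505 1867731
2 4482 412493 1455238
3 3492 413483 1041755
4 2500 414475 627280
5 1505 415470 211810
6 508 211810 0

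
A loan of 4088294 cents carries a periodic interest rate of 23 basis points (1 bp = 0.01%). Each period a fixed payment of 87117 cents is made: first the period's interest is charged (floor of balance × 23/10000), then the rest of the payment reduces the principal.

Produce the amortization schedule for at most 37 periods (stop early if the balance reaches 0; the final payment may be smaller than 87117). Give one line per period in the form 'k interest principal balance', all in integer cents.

1. interest=⌊4088294·23/10000⌋=9403; principal=87117-9403=77714; balance=4088294-77714=4010580
2. interest=⌊4010580·23/10000⌋=9224; principal=87117-9224=77893; balance=4010580-77893=3932687
3. interest=⌊3932687·23/10000⌋=9045; principal=87117-9045=78072; balance=3932687-78072=3854615
4. interest=⌊3854615·23/10000⌋=8865; principal=87117-8865=78252; balance=3854615-78252=3776363
5. interest=⌊3776363·23/10000⌋=8685; principal=87117-8685=78432; balance=3776363-78432=3697931
6. interest=⌊3697931·23/10000⌋=8505; principal=87117-8505=78612; balance=3697931-78612=3619319
7. interest=⌊3619319·23/10000⌋=8324; principal=87117-8324=78793; balance=3619319-78793=3540526
8. interest=⌊3540526·23/10000⌋=8143; principal=87117-8143=78974; balance=3540526-78974=3461552
9. interest=⌊3461552·23/10000⌋=7961; principal=87117-7961=79156; balance=3461552-79156=3382396
10. interest=⌊3382396·23/10000⌋=7779; principal=87117-7779=79338; balance=3382396-79338=3303058
11. interest=⌊3303058·23/10000⌋=7597; principal=87117-7597=79520; balance=3303058-79520=3223538
12. interest=⌊3223538·23/10000⌋=7414; principal=87117-7414=79703; balance=3223538-79703=3143835
13. interest=⌊3143835·23/10000⌋=7230; principal=87117-7230=79887; balance=3143835-79887=3063948
14. interest=⌊3063948·23/10000⌋=7047; principal=87117-7047=80070; balance=3063948-80070=2983878
15. interest=⌊2983878·23/10000⌋=6862; principal=87117-6862=80255; balance=2983878-80255=2903623
16. interest=⌊2903623·23/10000⌋=6678; principal=87117-6678=80439; balance=2903623-80439=2823184
17. interest=⌊2823184·23/10000⌋=6493; principal=87117-6493=80624; balance=2823184-80624=2742560
18. interest=⌊2742560·23/10000⌋=6307; principal=87117-6307=80810; balance=2742560-80810=2661750
19. interest=⌊2661750·23/10000⌋=6122; principal=87117-6122=80995; balance=2661750-80995=2580755
20. interest=⌊2580755·23/10000⌋=5935; principal=87117-5935=81182; balance=2580755-81182=2499573
21. interest=⌊2499573·23/10000⌋=5749; principal=87117-5749=81368; balance=2499573-81368=2418205
22. interest=⌊2418205·23/10000⌋=5561; principal=87117-5561=81556; balance=2418205-81556=2336649
23. interest=⌊2336649·23/10000⌋=5374; principal=87117-5374=81743; balance=2336649-81743=2254906
24. interest=⌊2254906·23/10000⌋=5186; principal=87117-5186=81931; balance=2254906-81931=2172975
25. interest=⌊2172975·23/10000⌋=4997; principal=87117-4997=82120; balance=2172975-82120=2090855
26. interest=⌊2090855·23/10000⌋=4808; principal=87117-4808=82309; balance=2090855-82309=2008546
27. interest=⌊2008546·23/10000⌋=4619; principal=87117-4619=82498; balance=2008546-82498=1926048
28. interest=⌊1926048·23/10000⌋=4429; principal=87117-4429=82688; balance=1926048-82688=1843360
29. interest=⌊1843360·23/10000⌋=4239; principal=87117-4239=82878; balance=1843360-82878=1760482
30. interest=⌊1760482·23/10000⌋=4049; principal=87117-4049=83068; balance=1760482-83068=1677414
31. interest=⌊1677414·23/10000⌋=3858; principal=87117-3858=83259; balance=1677414-83259=1594155
32. interest=⌊1594155·23/10000⌋=3666; principal=87117-3666=83451; balance=1594155-83451=1510704
33. interest=⌊1510704·23/10000⌋=3474; principal=87117-3474=83643; balance=1510704-83643=1427061
34. interest=⌊1427061·23/10000⌋=3282; principal=87117-3282=83835; balance=1427061-83835=1343226
35. interest=⌊1343226·23/10000⌋=3089; principal=87117-3089=84028; balance=1343226-84028=1259198
36. interest=⌊1259198·23/10000⌋=2896; principal=87117-2896=84221; balance=1259198-84221=1174977
37. interest=⌊1174977·23/10000⌋=2702; principal=87117-2702=84415; balance=1174977-84415=1090562

1 9403 77714 4010580
2 9224 77893 3932687
3 9045 78072 3854615
4 8865 78252 3776363
5 8685 78432 3697931
6 8505 78612 3619319
7 8324 78793 3540526
8 8143 78974 3461552
9 7961 79156 3382396
10 7779 79338 3303058
11 7597 79520 3223538
12 7414 79703 3143835
13 7230 79887 3063948
14 7047 80070 2983878
15 6862 80255 2903623
16 6678 80439 2823184
17 6493 80624 2742560
18 6307 80810 2661750
19 6122 80995 2580755
20 5935 81182 2499573
21 5749 81368 2418205
22 5561 81556 2336649
23 5374 81743 2254906
24 5186 81931 2172975
25 4997 82120 2090855
26 4808 82309 2008546
27 4619 82498 1926048
28 4429 82688 1843360
29 4239 82878 1760482
30 4049 83068 1677414
31 3858 83259 1594155
32 3666 83451 1510704
33 3474 83643 1427061
34 3282 83835 1343226
35 3089 84028 1259198
36 2896 84221 1174977
37 2702 84415 1090562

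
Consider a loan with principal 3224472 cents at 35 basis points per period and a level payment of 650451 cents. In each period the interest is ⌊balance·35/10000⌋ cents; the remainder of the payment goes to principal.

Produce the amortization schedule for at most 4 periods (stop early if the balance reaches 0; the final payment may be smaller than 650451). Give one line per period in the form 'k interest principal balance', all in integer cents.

1 11285 639166 2585306
2 9048 641403 1943903
3 6803 643648 1300255
4 4550 645901 654354

1. interest=⌊3224472·35/10000⌋=11285; principal=650451-11285=639166; balance=3224472-639166=2585306
2. interest=⌊2585306·35/10000⌋=9048; principal=650451-9048=641403; balance=2585306-641403=1943903
3. interest=⌊1943903·35/10000⌋=6803; principal=650451-6803=643648; balance=1943903-643648=1300255
4. interest=⌊1300255·35/10000⌋=4550; principal=650451-4550=645901; balance=1300255-645901=654354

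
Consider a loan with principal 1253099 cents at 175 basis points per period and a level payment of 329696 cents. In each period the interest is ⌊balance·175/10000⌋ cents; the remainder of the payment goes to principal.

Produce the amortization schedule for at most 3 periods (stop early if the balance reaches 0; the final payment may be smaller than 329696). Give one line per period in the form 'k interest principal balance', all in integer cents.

1. interest=⌊1253099·175/10000⌋=21929; principal=329696-21929=307767; balance=1253099-307767=945332
2. interest=⌊945332·175/10000⌋=16543; principal=329696-16543=313153; balance=945332-313153=632179
3. interest=⌊632179·175/10000⌋=11063; principal=329696-11063=318633; balance=632179-318633=313546

1 21929 307767 945332
2 16543 313153 632179
3 11063 318633 313546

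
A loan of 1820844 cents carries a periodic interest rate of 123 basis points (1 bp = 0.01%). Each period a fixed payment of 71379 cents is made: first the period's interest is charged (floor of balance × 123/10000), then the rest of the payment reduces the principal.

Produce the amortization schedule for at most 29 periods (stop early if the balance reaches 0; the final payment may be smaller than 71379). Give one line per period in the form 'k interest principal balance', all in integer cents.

1. interest=⌊1820844·123/10000⌋=22396; principal=71379-22396=48983; balance=1820844-48983=1771861
2. interest=⌊1771861·123/10000⌋=21793; principal=71379-21793=49586; balance=1771861-49586=1722275
3. interest=⌊1722275·123/10000⌋=21183; principal=71379-21183=50196; balance=1722275-50196=1672079
4. interest=⌊1672079·123/10000⌋=20566; principal=71379-20566=50813; balance=1672079-50813=1621266
5. interest=⌊1621266·123/10000⌋=19941; principal=71379-19941=51438; balance=1621266-51438=1569828
6. interest=⌊1569828·123/10000⌋=19308; principal=71379-19308=52071; balance=1569828-52071=1517757
7. interest=⌊1517757·123/10000⌋=18668; principal=71379-18668=52711; balance=1517757-52711=1465046
8. interest=⌊1465046·123/10000⌋=18020; principal=71379-18020=53359; balance=1465046-53359=1411687
9. interest=⌊1411687·123/10000⌋=17363; principal=71379-17363=54016; balance=1411687-54016=1357671
10. interest=⌊1357671·123/10000⌋=16699; principal=71379-16699=54680; balance=1357671-54680=1302991
11. interest=⌊1302991·123/10000⌋=16026; principal=71379-16026=55353; balance=1302991-55353=1247638
12. interest=⌊1247638·123/10000⌋=15345; principal=71379-15345=56034; balance=1247638-56034=1191604
13. interest=⌊1191604·123/10000⌋=14656; principal=71379-14656=56723; balance=1191604-56723=1134881
14. interest=⌊1134881·123/10000⌋=13959; principal=71379-13959=57420; balance=1134881-57420=1077461
15. interest=⌊1077461·123/10000⌋=13252; principal=71379-13252=58127; balance=1077461-58127=1019334
16. interest=⌊1019334·123/10000⌋=12537; principal=71379-12537=58842; balance=1019334-58842=960492
17. interest=⌊960492·123/10000⌋=11814; principal=71379-11814=59565; balance=960492-59565=900927
18. interest=⌊900927·123/10000⌋=11081; principal=71379-11081=60298; balance=900927-60298=840629
19. interest=⌊840629·123/10000⌋=10339; principal=71379-10339=61040; balance=840629-61040=779589
20. interest=⌊779589·123/10000⌋=9588; principal=71379-9588=61791; balance=779589-61791=717798
21. interest=⌊717798·123/10000⌋=8828; principal=71379-8828=62551; balance=717798-62551=655247
22. interest=⌊655247·123/10000⌋=8059; principal=71379-8059=63320; balance=655247-63320=591927
23. interest=⌊591927·123/10000⌋=7280; principal=71379-7280=64099; balance=591927-64099=527828
24. interest=⌊527828·123/10000⌋=6492; principal=71379-6492=64887; balance=527828-64887=462941
25. interest=⌊462941·123/10000⌋=5694; principal=71379-5694=65685; balance=462941-65685=397256
26. interest=⌊397256·123/10000⌋=4886; principal=71379-4886=66493; balance=397256-66493=330763
27. interest=⌊330763·123/10000⌋=4068; principal=71379-4068=67311; balance=330763-67311=263452
28. interest=⌊263452·123/10000⌋=3240; principal=71379-3240=68139; balance=263452-68139=195313
29. interest=⌊195313·123/10000⌋=2402; principal=71379-2402=68977; balance=195313-68977=126336

1 22396 48983 1771861
2 21793 49586 1722275
3 21183 50196 1672079
4 20566 50813 1621266
5 19941 51438 1569828
6 19308 52071 1517757
7 18668 52711 1465046
8 18020 53359 1411687
9 17363 54016 1357671
10 16699 54680 1302991
11 16026 55353 1247638
12 15345 56034 1191604
13 14656 56723 1134881
14 13959 57420 1077461
15 13252 58127 1019334
16 12537 58842 960492
17 11814 59565 900927
18 11081 60298 840629
19 10339 61040 779589
20 9588 61791 717798
21 8828 62551 655247
22 8059 63320 591927
23 7280 64099 527828
24 6492 64887 462941
25 5694 65685 397256
26 4886 66493 330763
27 4068 67311 263452
28 3240 68139 195313
29 2402 68977 126336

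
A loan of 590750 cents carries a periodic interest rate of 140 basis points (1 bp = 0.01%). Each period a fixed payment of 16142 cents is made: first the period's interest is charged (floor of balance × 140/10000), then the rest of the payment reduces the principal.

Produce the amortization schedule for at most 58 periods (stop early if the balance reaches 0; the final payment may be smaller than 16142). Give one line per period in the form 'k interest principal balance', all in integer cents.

1 8270 7872 582878
2 8160 7982 574896
3 8048 8094 566802
4 7935 8207 558595
5 7820 8322 550273
6 7703 8439 541834
7 7585 8557 533277
8 7465 8677 524600
9 7344 8798 515802
10 7221 8921 506881
11 7096 9046 497835
12 6969 9173 488662
13 6841 9301 479361
14 6711 9431 469930
15 6579 9563 460367
16 6445 9697 450670
17 6309 9833 440837
18 6171 9971 430866
19 6032 10110 420756
20 5890 10252 410504
21 5747 10395 400109
22 5601 10541 389568
23 5453 10689 378879
24 5304 10838 368041
25 5152 10990 357051
26 4998 11144 345907
27 4842 11300 334607
28 4684 11458 323149
29 4524 11618 311531
30 4361 11781 299750
31 4196 11946 287804
32 4029 12113 275691
33 3859 12283 263408
34 3687 12455 250953
35 3513 12629 238324
36 3336 12806 225518
37 3157 12985 212533
38 2975 13167 199366
39 2791 13351 186015
40 2604 13538 172477
41 2414 13728 158749
42 2222 13920 144829
43 2027 14115 130714
44 1829 14313 116401
45 1629 14513 101888
46 1426 14716 87172
47 1220 14922 72250
48 1011 15131 57119
49 799 15343 41776
50 584 15558 26218
51 367 15775 10443
52 146 10443 0

1. interest=⌊590750·140/10000⌋=8270; principal=16142-8270=7872; balance=590750-7872=582878
2. interest=⌊582878·140/10000⌋=8160; principal=16142-8160=7982; balance=582878-7982=574896
3. interest=⌊574896·140/10000⌋=8048; principal=16142-8048=8094; balance=574896-8094=566802
4. interest=⌊566802·140/10000⌋=7935; principal=16142-7935=8207; balance=566802-8207=558595
5. interest=⌊558595·140/10000⌋=7820; principal=16142-7820=8322; balance=558595-8322=550273
6. interest=⌊550273·140/10000⌋=7703; principal=16142-7703=8439; balance=550273-8439=541834
7. interest=⌊541834·140/10000⌋=7585; principal=16142-7585=8557; balance=541834-8557=533277
8. interest=⌊533277·140/10000⌋=7465; principal=16142-7465=8677; balance=533277-8677=524600
9. interest=⌊524600·140/10000⌋=7344; principal=16142-7344=8798; balance=524600-8798=515802
10. interest=⌊515802·140/10000⌋=7221; principal=16142-7221=8921; balance=515802-8921=506881
11. interest=⌊506881·140/10000⌋=7096; principal=16142-7096=9046; balance=506881-9046=497835
12. interest=⌊497835·140/10000⌋=6969; principal=16142-6969=9173; balance=497835-9173=488662
13. interest=⌊488662·140/10000⌋=6841; principal=16142-6841=9301; balance=488662-9301=479361
14. interest=⌊479361·140/10000⌋=6711; principal=16142-6711=9431; balance=479361-9431=469930
15. interest=⌊469930·140/10000⌋=6579; principal=16142-6579=9563; balance=469930-9563=460367
16. interest=⌊460367·140/10000⌋=6445; principal=16142-6445=9697; balance=460367-9697=450670
17. interest=⌊450670·140/10000⌋=6309; principal=16142-6309=9833; balance=450670-9833=440837
18. interest=⌊440837·140/10000⌋=6171; principal=16142-6171=9971; balance=440837-9971=430866
19. interest=⌊430866·140/10000⌋=6032; principal=16142-6032=10110; balance=430866-10110=420756
20. interest=⌊420756·140/10000⌋=5890; principal=16142-5890=10252; balance=420756-10252=410504
21. interest=⌊410504·140/10000⌋=5747; principal=16142-5747=10395; balance=410504-10395=400109
22. interest=⌊400109·140/10000⌋=5601; principal=16142-5601=10541; balance=400109-10541=389568
23. interest=⌊389568·140/10000⌋=5453; principal=16142-5453=10689; balance=389568-10689=378879
24. interest=⌊378879·140/10000⌋=5304; principal=16142-5304=10838; balance=378879-10838=368041
25. interest=⌊368041·140/10000⌋=5152; principal=16142-5152=10990; balance=368041-10990=357051
26. interest=⌊357051·140/10000⌋=4998; principal=16142-4998=11144; balance=357051-11144=345907
27. interest=⌊345907·140/10000⌋=4842; principal=16142-4842=11300; balance=345907-11300=334607
28. interest=⌊334607·140/10000⌋=4684; principal=16142-4684=11458; balance=334607-11458=323149
29. interest=⌊323149·140/10000⌋=4524; principal=16142-4524=11618; balance=323149-11618=311531
30. interest=⌊311531·140/10000⌋=4361; principal=16142-4361=11781; balance=311531-11781=299750
31. interest=⌊299750·140/10000⌋=4196; principal=16142-4196=11946; balance=299750-11946=287804
32. interest=⌊287804·140/10000⌋=4029; principal=16142-4029=12113; balance=287804-12113=275691
33. interest=⌊275691·140/10000⌋=3859; principal=16142-3859=12283; balance=275691-12283=263408
34. interest=⌊263408·140/10000⌋=3687; principal=16142-3687=12455; balance=263408-12455=250953
35. interest=⌊250953·140/10000⌋=3513; principal=16142-3513=12629; balance=250953-12629=238324
36. interest=⌊238324·140/10000⌋=3336; principal=16142-3336=12806; balance=238324-12806=225518
37. interest=⌊225518·140/10000⌋=3157; principal=16142-3157=12985; balance=225518-12985=212533
38. interest=⌊212533·140/10000⌋=2975; principal=16142-2975=13167; balance=212533-13167=199366
39. interest=⌊199366·140/10000⌋=2791; principal=16142-2791=13351; balance=199366-13351=186015
40. interest=⌊186015·140/10000⌋=2604; principal=16142-2604=13538; balance=186015-13538=172477
41. interest=⌊172477·140/10000⌋=2414; principal=16142-2414=13728; balance=172477-13728=158749
42. interest=⌊158749·140/10000⌋=2222; principal=16142-2222=13920; balance=158749-13920=144829
43. interest=⌊144829·140/10000⌋=2027; principal=16142-2027=14115; balance=144829-14115=130714
44. interest=⌊130714·140/10000⌋=1829; principal=16142-1829=14313; balance=130714-14313=116401
45. interest=⌊116401·140/10000⌋=1629; principal=16142-1629=14513; balance=116401-14513=101888
46. interest=⌊101888·140/10000⌋=1426; principal=16142-1426=14716; balance=101888-14716=87172
47. interest=⌊87172·140/10000⌋=1220; principal=16142-1220=14922; balance=87172-14922=72250
48. interest=⌊72250·140/10000⌋=1011; principal=16142-1011=15131; balance=72250-15131=57119
49. interest=⌊57119·140/10000⌋=799; principal=16142-799=15343; balance=57119-15343=41776
50. interest=⌊41776·140/10000⌋=584; principal=16142-584=15558; balance=41776-15558=26218
51. interest=⌊26218·140/10000⌋=367; principal=16142-367=15775; balance=26218-15775=10443
52. interest=⌊10443·140/10000⌋=146; principal=min(16142-146,10443)=10443; balance=10443-10443=0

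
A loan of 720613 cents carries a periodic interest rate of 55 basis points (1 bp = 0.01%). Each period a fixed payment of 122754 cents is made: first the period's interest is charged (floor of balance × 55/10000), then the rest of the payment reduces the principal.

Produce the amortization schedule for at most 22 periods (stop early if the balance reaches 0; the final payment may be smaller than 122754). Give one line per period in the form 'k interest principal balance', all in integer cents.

1 3963 118791 601822
2 3310 119444 482378
3 2653 120101 362277
4 1992 120762 241515
5 1328 121426 120089
6 660 120089 0

1. interest=⌊720613·55/10000⌋=3963; principal=122754-3963=118791; balance=720613-118791=601822
2. interest=⌊601822·55/10000⌋=3310; principal=122754-3310=119444; balance=601822-119444=482378
3. interest=⌊482378·55/10000⌋=2653; principal=122754-2653=120101; balance=482378-120101=362277
4. interest=⌊362277·55/10000⌋=1992; principal=122754-1992=120762; balance=362277-120762=241515
5. interest=⌊241515·55/10000⌋=1328; principal=122754-1328=121426; balance=241515-121426=120089
6. interest=⌊120089·55/10000⌋=660; principal=min(122754-660,120089)=120089; balance=120089-120089=0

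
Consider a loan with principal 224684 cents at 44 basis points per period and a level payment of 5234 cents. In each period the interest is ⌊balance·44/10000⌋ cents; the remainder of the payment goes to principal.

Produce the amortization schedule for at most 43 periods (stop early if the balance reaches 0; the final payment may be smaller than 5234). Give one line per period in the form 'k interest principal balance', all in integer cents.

1 988 4246 220438
2 969 4265 216173
3 951 4283 211890
4 932 4302 207588
5 913 4321 203267
6 894 4340 198927
7 875 4359 194568
8 856 4378 190190
9 836 4398 185792
10 817 4417 181375
11 798 4436 176939
12 778 4456 172483
13 758 4476 168007
14 739 4495 163512
15 719 4515 158997
16 699 4535 154462
17 679 4555 149907
18 659 4575 145332
19 639 4595 140737
20 619 4615 136122
21 598 4636 131486
22 578 4656 126830
23 558 4676 122154
24 537 4697 117457
25 516 4718 112739
26 496 4738 108001
27 475 4759 103242
28 454 4780 98462
29 433 4801 93661
30 412 4822 88839
31 390 4844 83995
32 369 4865 79130
33 348 4886 74244
34 326 4908 69336
35 305 4929 64407
36 283 4951 59456
37 261 4973 54483
38 239 4995 49488
39 217 5017 44471
40 195 5039 39432
41 173 5061 34371
42 151 5083 29288
43 128 5106 24182

1. interest=⌊224684·44/10000⌋=988; principal=5234-988=4246; balance=224684-4246=220438
2. interest=⌊220438·44/10000⌋=969; principal=5234-969=4265; balance=220438-4265=216173
3. interest=⌊216173·44/10000⌋=951; principal=5234-951=4283; balance=216173-4283=211890
4. interest=⌊211890·44/10000⌋=932; principal=5234-932=4302; balance=211890-4302=207588
5. interest=⌊207588·44/10000⌋=913; principal=5234-913=4321; balance=207588-4321=203267
6. interest=⌊203267·44/10000⌋=894; principal=5234-894=4340; balance=203267-4340=198927
7. interest=⌊198927·44/10000⌋=875; principal=5234-875=4359; balance=198927-4359=194568
8. interest=⌊194568·44/10000⌋=856; principal=5234-856=4378; balance=194568-4378=190190
9. interest=⌊190190·44/10000⌋=836; principal=5234-836=4398; balance=190190-4398=185792
10. interest=⌊185792·44/10000⌋=817; principal=5234-817=4417; balance=185792-4417=181375
11. interest=⌊181375·44/10000⌋=798; principal=5234-798=4436; balance=181375-4436=176939
12. interest=⌊176939·44/10000⌋=778; principal=5234-778=4456; balance=176939-4456=172483
13. interest=⌊172483·44/10000⌋=758; principal=5234-758=4476; balance=172483-4476=168007
14. interest=⌊168007·44/10000⌋=739; principal=5234-739=4495; balance=168007-4495=163512
15. interest=⌊163512·44/10000⌋=719; principal=5234-719=4515; balance=163512-4515=158997
16. interest=⌊158997·44/10000⌋=699; principal=5234-699=4535; balance=158997-4535=154462
17. interest=⌊154462·44/10000⌋=679; principal=5234-679=4555; balance=154462-4555=149907
18. interest=⌊149907·44/10000⌋=659; principal=5234-659=4575; balance=149907-4575=145332
19. interest=⌊145332·44/10000⌋=639; principal=5234-639=4595; balance=145332-4595=140737
20. interest=⌊140737·44/10000⌋=619; principal=5234-619=4615; balance=140737-4615=136122
21. interest=⌊136122·44/10000⌋=598; principal=5234-598=4636; balance=136122-4636=131486
22. interest=⌊131486·44/10000⌋=578; principal=5234-578=4656; balance=131486-4656=126830
23. interest=⌊126830·44/10000⌋=558; principal=5234-558=4676; balance=126830-4676=122154
24. interest=⌊122154·44/10000⌋=537; principal=5234-537=4697; balance=122154-4697=117457
25. interest=⌊117457·44/10000⌋=516; principal=5234-516=4718; balance=117457-4718=112739
26. interest=⌊112739·44/10000⌋=496; principal=5234-496=4738; balance=112739-4738=108001
27. interest=⌊108001·44/10000⌋=475; principal=5234-475=4759; balance=108001-4759=103242
28. interest=⌊103242·44/10000⌋=454; principal=5234-454=4780; balance=103242-4780=98462
29. interest=⌊98462·44/10000⌋=433; principal=5234-433=4801; balance=98462-4801=93661
30. interest=⌊93661·44/10000⌋=412; principal=5234-412=4822; balance=93661-4822=88839
31. interest=⌊88839·44/10000⌋=390; principal=5234-390=4844; balance=88839-4844=83995
32. interest=⌊83995·44/10000⌋=369; principal=5234-369=4865; balance=83995-4865=79130
33. interest=⌊79130·44/10000⌋=348; principal=5234-348=4886; balance=79130-4886=74244
34. interest=⌊74244·44/10000⌋=326; principal=5234-326=4908; balance=74244-4908=69336
35. interest=⌊69336·44/10000⌋=305; principal=5234-305=4929; balance=69336-4929=64407
36. interest=⌊64407·44/10000⌋=283; principal=5234-283=4951; balance=64407-4951=59456
37. interest=⌊59456·44/10000⌋=261; principal=5234-261=4973; balance=59456-4973=54483
38. interest=⌊54483·44/10000⌋=239; principal=5234-239=4995; balance=54483-4995=49488
39. interest=⌊49488·44/10000⌋=217; principal=5234-217=5017; balance=49488-5017=44471
40. interest=⌊44471·44/10000⌋=195; principal=5234-195=5039; balance=44471-5039=39432
41. interest=⌊39432·44/10000⌋=173; principal=5234-173=5061; balance=39432-5061=34371
42. interest=⌊34371·44/10000⌋=151; principal=5234-151=5083; balance=34371-5083=29288
43. interest=⌊29288·44/10000⌋=128; principal=5234-128=5106; balance=29288-5106=24182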